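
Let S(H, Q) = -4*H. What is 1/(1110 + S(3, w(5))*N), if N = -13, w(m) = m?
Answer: 1/1266 ≈ 0.00078989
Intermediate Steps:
1/(1110 + S(3, w(5))*N) = 1/(1110 - 4*3*(-13)) = 1/(1110 - 12*(-13)) = 1/(1110 + 156) = 1/1266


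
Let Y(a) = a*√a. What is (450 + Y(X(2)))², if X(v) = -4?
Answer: 202436 - 7200*I ≈ 2.0244e+5 - 7200.0*I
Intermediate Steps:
Y(a) = a^(3/2)
(450 + Y(X(2)))² = (450 + (-4)^(3/2))² = (450 - 8*I)²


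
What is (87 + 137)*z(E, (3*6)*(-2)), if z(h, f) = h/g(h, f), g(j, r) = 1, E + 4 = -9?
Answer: -2912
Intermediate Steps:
E = -13 (E = -4 - 9 = -13)
z(h, f) = h (z(h, f) = h/1 = h*1 = h)
(87 + 137)*z(E, (3*6)*(-2)) = (87 + 137)*(-13) = 224*(-13) = -2912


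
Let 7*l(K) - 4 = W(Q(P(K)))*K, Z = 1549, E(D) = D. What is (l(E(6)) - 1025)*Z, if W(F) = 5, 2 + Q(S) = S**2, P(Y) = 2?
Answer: -11061409/7 ≈ -1.5802e+6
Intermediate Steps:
Q(S) = -2 + S**2
l(K) = 4/7 + 5*K/7 (l(K) = 4/7 + (5*K)/7 = 4/7 + 5*K/7)
(l(E(6)) - 1025)*Z = ((4/7 + (5/7)*6) - 1025)*1549 = ((4/7 + 30/7) - 1025)*1549 = (34/7 - 1025)*1549 = -7141/7*1549 = -11061409/7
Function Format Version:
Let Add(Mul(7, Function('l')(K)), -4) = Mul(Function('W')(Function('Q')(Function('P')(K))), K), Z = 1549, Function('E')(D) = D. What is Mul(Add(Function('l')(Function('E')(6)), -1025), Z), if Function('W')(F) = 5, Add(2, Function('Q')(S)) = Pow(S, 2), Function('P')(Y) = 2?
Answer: Rational(-11061409, 7) ≈ -1.5802e+6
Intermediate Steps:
Function('Q')(S) = Add(-2, Pow(S, 2))
Function('l')(K) = Add(Rational(4, 7), Mul(Rational(5, 7), K)) (Function('l')(K) = Add(Rational(4, 7), Mul(Rational(1, 7), Mul(5, K))) = Add(Rational(4, 7), Mul(Rational(5, 7), K)))
Mul(Add(Function('l')(Function('E')(6)), -1025), Z) = Mul(Add(Add(Rational(4, 7), Mul(Rational(5, 7), 6)), -1025), 1549) = Mul(Add(Add(Rational(4, 7), Rational(30, 7)), -1025), 1549) = Mul(Add(Rational(34, 7), -1025), 1549) = Mul(Rational(-7141, 7), 1549) = Rational(-11061409, 7)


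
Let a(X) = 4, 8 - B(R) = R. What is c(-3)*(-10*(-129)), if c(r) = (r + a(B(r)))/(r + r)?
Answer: -215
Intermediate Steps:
B(R) = 8 - R
c(r) = (4 + r)/(2*r) (c(r) = (r + 4)/(r + r) = (4 + r)/((2*r)) = (4 + r)*(1/(2*r)) = (4 + r)/(2*r))
c(-3)*(-10*(-129)) = ((1/2)*(4 - 3)/(-3))*(-10*(-129)) = ((1/2)*(-1/3)*1)*1290 = -1/6*1290 = -215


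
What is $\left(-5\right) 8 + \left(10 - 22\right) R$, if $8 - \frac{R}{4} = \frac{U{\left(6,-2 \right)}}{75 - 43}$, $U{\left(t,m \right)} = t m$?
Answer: $-442$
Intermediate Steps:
$U{\left(t,m \right)} = m t$
$R = \frac{67}{2}$ ($R = 32 - 4 \frac{\left(-2\right) 6}{75 - 43} = 32 - 4 \left(- \frac{12}{75 - 43}\right) = 32 - 4 \left(- \frac{12}{32}\right) = 32 - 4 \left(\left(-12\right) \frac{1}{32}\right) = 32 - - \frac{3}{2} = 32 + \frac{3}{2} = \frac{67}{2} \approx 33.5$)
$\left(-5\right) 8 + \left(10 - 22\right) R = \left(-5\right) 8 + \left(10 - 22\right) \frac{67}{2} = -40 - 402 = -442$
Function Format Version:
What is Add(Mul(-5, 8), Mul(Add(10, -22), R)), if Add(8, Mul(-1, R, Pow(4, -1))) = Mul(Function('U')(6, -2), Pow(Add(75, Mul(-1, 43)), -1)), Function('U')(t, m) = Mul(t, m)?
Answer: -442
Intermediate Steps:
Function('U')(t, m) = Mul(m, t)
R = Rational(67, 2) (R = Add(32, Mul(-4, Mul(Mul(-2, 6), Pow(Add(75, Mul(-1, 43)), -1)))) = Add(32, Mul(-4, Mul(-12, Pow(Add(75, -43), -1)))) = Add(32, Mul(-4, Mul(-12, Pow(32, -1)))) = Add(32, Mul(-4, Mul(-12, Rational(1, 32)))) = Add(32, Mul(-4, Rational(-3, 8))) = Add(32, Rational(3, 2)) = Rational(67, 2) ≈ 33.500)
Add(Mul(-5, 8), Mul(Add(10, -22), R)) = Add(Mul(-5, 8), Mul(Add(10, -22), Rational(67, 2))) = Add(-40, Mul(-12, Rational(67, 2))) = Add(-40, -402) = -442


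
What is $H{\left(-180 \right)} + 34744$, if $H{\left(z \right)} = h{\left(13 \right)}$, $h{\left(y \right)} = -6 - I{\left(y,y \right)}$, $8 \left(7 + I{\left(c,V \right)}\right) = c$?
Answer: $\frac{277947}{8} \approx 34743.0$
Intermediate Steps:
$I{\left(c,V \right)} = -7 + \frac{c}{8}$
$h{\left(y \right)} = 1 - \frac{y}{8}$ ($h{\left(y \right)} = -6 - \left(-7 + \frac{y}{8}\right) = 1 - \frac{y}{8}$)
$H{\left(z \right)} = - \frac{5}{8}$ ($H{\left(z \right)} = 1 - \frac{13}{8} = - \frac{5}{8}$)
$H{\left(-180 \right)} + 34744 = - \frac{5}{8} + 34744 = \frac{277947}{8}$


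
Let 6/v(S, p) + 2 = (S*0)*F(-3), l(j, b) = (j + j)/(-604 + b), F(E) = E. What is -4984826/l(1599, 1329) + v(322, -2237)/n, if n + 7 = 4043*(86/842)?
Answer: -308819817750887/273272298 ≈ -1.1301e+6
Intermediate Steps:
n = 170902/421 (n = -7 + 4043*(86/842) = -7 + 4043*(86*(1/842)) = -7 + 4043*(43/421) = -7 + 173849/421 = 170902/421 ≈ 405.94)
l(j, b) = 2*j/(-604 + b) (l(j, b) = (2*j)/(-604 + b) = 2*j/(-604 + b))
v(S, p) = -3 (v(S, p) = 6/(-2 + (S*0)*(-3)) = 6/(-2 + 0*(-3)) = 6/(-2 + 0) = 6/(-2) = 6*(-½) = -3)
-4984826/l(1599, 1329) + v(322, -2237)/n = -4984826/(2*1599/(-604 + 1329)) - 3/170902/421 = -4984826/(2*1599/725) - 3*421/170902 = -4984826/(2*1599*(1/725)) - 1263/170902 = -4984826/3198/725 - 1263/170902 = -4984826*725/3198 - 1263/170902 = -1806999425/1599 - 1263/170902 = -308819817750887/273272298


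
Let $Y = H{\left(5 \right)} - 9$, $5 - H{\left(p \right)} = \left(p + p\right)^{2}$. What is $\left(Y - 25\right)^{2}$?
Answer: $16641$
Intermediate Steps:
$H{\left(p \right)} = 5 - 4 p^{2}$ ($H{\left(p \right)} = 5 - \left(p + p\right)^{2} = 5 - \left(2 p\right)^{2} = 5 - 4 p^{2}$)
$Y = -104$ ($Y = \left(5 - 4 \cdot 5^{2}\right) - 9 = \left(5 - 100\right) - 9 = -95 - 9 = -104$)
$\left(Y - 25\right)^{2} = \left(-104 - 25\right)^{2} = \left(-129\right)^{2} = 16641$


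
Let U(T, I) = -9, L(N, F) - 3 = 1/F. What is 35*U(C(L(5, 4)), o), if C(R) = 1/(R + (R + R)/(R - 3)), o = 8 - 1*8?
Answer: -315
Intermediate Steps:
L(N, F) = 3 + 1/F
o = 0 (o = 8 - 8 = 0)
C(R) = 1/(R + 2*R/(-3 + R)) (C(R) = 1/(R + (2*R)/(-3 + R)) = 1/(R + 2*R/(-3 + R)))
35*U(C(L(5, 4)), o) = 35*(-9) = -315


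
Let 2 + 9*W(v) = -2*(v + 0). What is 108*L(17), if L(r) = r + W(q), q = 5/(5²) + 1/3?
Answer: 8996/5 ≈ 1799.2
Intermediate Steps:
q = 8/15 (q = 5/25 + 1*(⅓) = 5*(1/25) + ⅓ = ⅕ + ⅓ = 8/15 ≈ 0.53333)
W(v) = -2/9 - 2*v/9 (W(v) = -2/9 + (-2*(v + 0))/9 = -2/9 + (-2*v)/9 = -2/9 - 2*v/9)
L(r) = -46/135 + r (L(r) = r + (-2/9 - 2/9*8/15) = r + (-2/9 - 16/135) = r - 46/135 = -46/135 + r)
108*L(17) = 108*(-46/135 + 17) = 108*(2249/135) = 8996/5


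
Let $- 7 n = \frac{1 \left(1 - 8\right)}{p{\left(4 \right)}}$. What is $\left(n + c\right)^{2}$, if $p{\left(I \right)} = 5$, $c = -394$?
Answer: $\frac{3876961}{25} \approx 1.5508 \cdot 10^{5}$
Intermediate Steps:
$n = \frac{1}{5}$ ($n = - \frac{1 \left(1 - 8\right) \frac{1}{5}}{7} = - \frac{1 \left(-7\right) \frac{1}{5}}{7} = - \frac{\left(-7\right) \frac{1}{5}}{7} = \left(- \frac{1}{7}\right) \left(- \frac{7}{5}\right) = \frac{1}{5} \approx 0.2$)
$\left(n + c\right)^{2} = \left(\frac{1}{5} - 394\right)^{2} = \left(- \frac{1969}{5}\right)^{2} = \frac{3876961}{25}$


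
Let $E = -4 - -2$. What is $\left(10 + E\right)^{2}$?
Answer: $64$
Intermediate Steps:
$E = -2$ ($E = -4 + 2 = -2$)
$\left(10 + E\right)^{2} = \left(10 - 2\right)^{2} = 8^{2} = 64$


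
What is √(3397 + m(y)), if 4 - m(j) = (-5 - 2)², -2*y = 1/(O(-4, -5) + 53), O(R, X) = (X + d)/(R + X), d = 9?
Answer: 2*√838 ≈ 57.896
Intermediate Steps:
O(R, X) = (9 + X)/(R + X) (O(R, X) = (X + 9)/(R + X) = (9 + X)/(R + X))
y = -9/946 (y = -1/(2*((9 - 5)/(-4 - 5) + 53)) = -1/(2*(4/(-9) + 53)) = -1/(2*(-⅑*4 + 53)) = -1/(2*(-4/9 + 53)) = -1/(2*473/9) = -½*9/473 = -9/946 ≈ -0.0095137)
m(j) = -45 (m(j) = 4 - (-5 - 2)² = 4 - 1*(-7)² = 4 - 1*49 = 4 - 49 = -45)
√(3397 + m(y)) = √(3397 - 45) = √3352 = 2*√838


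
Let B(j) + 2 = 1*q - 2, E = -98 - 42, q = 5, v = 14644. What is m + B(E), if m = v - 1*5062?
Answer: 9583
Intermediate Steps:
E = -140
B(j) = 1 (B(j) = -2 + (1*5 - 2) = -2 + (5 - 2) = -2 + 3 = 1)
m = 9582 (m = 14644 - 1*5062 = 14644 - 5062 = 9582)
m + B(E) = 9582 + 1 = 9583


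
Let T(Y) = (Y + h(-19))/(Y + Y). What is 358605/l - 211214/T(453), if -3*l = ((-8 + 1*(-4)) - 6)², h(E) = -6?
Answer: -771376441/1788 ≈ -4.3142e+5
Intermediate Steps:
l = -108 (l = -((-8 + 1*(-4)) - 6)²/3 = -((-8 - 4) - 6)²/3 = -(-12 - 6)²/3 = -⅓*(-18)² = -⅓*324 = -108)
T(Y) = (-6 + Y)/(2*Y) (T(Y) = (Y - 6)/(Y + Y) = (-6 + Y)/((2*Y)) = (-6 + Y)*(1/(2*Y)) = (-6 + Y)/(2*Y))
358605/l - 211214/T(453) = 358605/(-108) - 211214*906/(-6 + 453) = 358605*(-1/108) - 211214/((½)*(1/453)*447) = -39845/12 - 211214/149/302 = -39845/12 - 211214*302/149 = -39845/12 - 63786628/149 = -771376441/1788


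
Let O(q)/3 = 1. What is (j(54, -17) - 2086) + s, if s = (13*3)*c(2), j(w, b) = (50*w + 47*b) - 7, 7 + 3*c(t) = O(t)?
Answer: -244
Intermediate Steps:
O(q) = 3 (O(q) = 3*1 = 3)
c(t) = -4/3 (c(t) = -7/3 + (⅓)*3 = -7/3 + 1 = -4/3)
j(w, b) = -7 + 47*b + 50*w (j(w, b) = (47*b + 50*w) - 7 = -7 + 47*b + 50*w)
s = -52 (s = (13*3)*(-4/3) = 39*(-4/3) = -52)
(j(54, -17) - 2086) + s = ((-7 + 47*(-17) + 50*54) - 2086) - 52 = ((-7 - 799 + 2700) - 2086) - 52 = (1894 - 2086) - 52 = -192 - 52 = -244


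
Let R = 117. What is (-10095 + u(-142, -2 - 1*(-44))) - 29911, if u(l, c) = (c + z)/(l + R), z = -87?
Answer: -200021/5 ≈ -40004.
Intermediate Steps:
u(l, c) = (-87 + c)/(117 + l) (u(l, c) = (c - 87)/(l + 117) = (-87 + c)/(117 + l))
(-10095 + u(-142, -2 - 1*(-44))) - 29911 = (-10095 + (-87 + (-2 - 1*(-44)))/(117 - 142)) - 29911 = (-10095 + (-87 + (-2 + 44))/(-25)) - 29911 = (-10095 - (-87 + 42)/25) - 29911 = (-10095 - 1/25*(-45)) - 29911 = (-10095 + 9/5) - 29911 = -50466/5 - 29911 = -200021/5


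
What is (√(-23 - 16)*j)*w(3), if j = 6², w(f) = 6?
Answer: 216*I*√39 ≈ 1348.9*I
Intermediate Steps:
j = 36
(√(-23 - 16)*j)*w(3) = (√(-23 - 16)*36)*6 = (√(-39)*36)*6 = ((I*√39)*36)*6 = (36*I*√39)*6 = 216*I*√39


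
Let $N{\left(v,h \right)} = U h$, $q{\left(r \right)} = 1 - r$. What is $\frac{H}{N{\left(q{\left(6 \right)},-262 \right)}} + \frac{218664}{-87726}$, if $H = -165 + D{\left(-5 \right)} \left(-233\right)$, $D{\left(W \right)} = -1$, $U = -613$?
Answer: $- \frac{2926065418}{1174110163} \approx -2.4922$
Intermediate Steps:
$N{\left(v,h \right)} = - 613 h$
$H = 68$ ($H = -165 - -233 = -165 + 233 = 68$)
$\frac{H}{N{\left(q{\left(6 \right)},-262 \right)}} + \frac{218664}{-87726} = \frac{68}{\left(-613\right) \left(-262\right)} + \frac{218664}{-87726} = \frac{68}{160606} + 218664 \left(- \frac{1}{87726}\right) = 68 \cdot \frac{1}{160606} - \frac{36444}{14621} = \frac{34}{80303} - \frac{36444}{14621} = - \frac{2926065418}{1174110163}$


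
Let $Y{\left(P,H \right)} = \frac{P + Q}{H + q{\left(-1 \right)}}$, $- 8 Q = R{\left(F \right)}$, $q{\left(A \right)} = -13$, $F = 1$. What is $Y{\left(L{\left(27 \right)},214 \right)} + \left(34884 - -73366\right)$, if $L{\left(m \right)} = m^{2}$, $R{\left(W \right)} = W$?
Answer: $\frac{174071831}{1608} \approx 1.0825 \cdot 10^{5}$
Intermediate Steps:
$Q = - \frac{1}{8}$ ($Q = \left(- \frac{1}{8}\right) 1 = - \frac{1}{8} \approx -0.125$)
$Y{\left(P,H \right)} = \frac{- \frac{1}{8} + P}{-13 + H}$ ($Y{\left(P,H \right)} = \frac{P - \frac{1}{8}}{H - 13} = \frac{- \frac{1}{8} + P}{-13 + H}$)
$Y{\left(L{\left(27 \right)},214 \right)} + \left(34884 - -73366\right) = \frac{- \frac{1}{8} + 27^{2}}{-13 + 214} + \left(34884 - -73366\right) = \frac{- \frac{1}{8} + 729}{201} + \left(34884 + 73366\right) = \frac{1}{201} \cdot \frac{5831}{8} + 108250 = \frac{5831}{1608} + 108250 = \frac{174071831}{1608}$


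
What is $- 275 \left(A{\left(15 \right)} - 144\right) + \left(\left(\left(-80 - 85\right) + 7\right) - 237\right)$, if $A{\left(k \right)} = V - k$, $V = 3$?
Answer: $42505$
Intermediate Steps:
$A{\left(k \right)} = 3 - k$
$- 275 \left(A{\left(15 \right)} - 144\right) + \left(\left(\left(-80 - 85\right) + 7\right) - 237\right) = - 275 \left(\left(3 - 15\right) - 144\right) + \left(\left(\left(-80 - 85\right) + 7\right) - 237\right) = - 275 \left(\left(3 - 15\right) - 144\right) + \left(\left(-165 + 7\right) - 237\right) = - 275 \left(-12 - 144\right) - 395 = \left(-275\right) \left(-156\right) - 395 = 42900 - 395 = 42505$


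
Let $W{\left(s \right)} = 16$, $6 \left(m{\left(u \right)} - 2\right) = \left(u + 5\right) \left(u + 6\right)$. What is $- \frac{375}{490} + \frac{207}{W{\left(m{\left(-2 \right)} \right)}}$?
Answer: $\frac{9543}{784} \approx 12.172$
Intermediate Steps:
$m{\left(u \right)} = 2 + \frac{\left(5 + u\right) \left(6 + u\right)}{6}$ ($m{\left(u \right)} = 2 + \frac{\left(u + 5\right) \left(u + 6\right)}{6} = 2 + \frac{\left(5 + u\right) \left(6 + u\right)}{6}$)
$- \frac{375}{490} + \frac{207}{W{\left(m{\left(-2 \right)} \right)}} = - \frac{375}{490} + \frac{207}{16} = \left(-375\right) \frac{1}{490} + 207 \cdot \frac{1}{16} = - \frac{75}{98} + \frac{207}{16} = \frac{9543}{784}$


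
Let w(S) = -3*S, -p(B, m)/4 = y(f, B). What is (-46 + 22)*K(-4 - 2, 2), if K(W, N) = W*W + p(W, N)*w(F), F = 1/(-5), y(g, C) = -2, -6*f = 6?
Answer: -4896/5 ≈ -979.20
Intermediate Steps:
f = -1 (f = -⅙*6 = -1)
p(B, m) = 8 (p(B, m) = -4*(-2) = 8)
F = -⅕ ≈ -0.20000
K(W, N) = 24/5 + W² (K(W, N) = W*W + 8*(-3*(-⅕)) = W² + 8*(⅗) = W² + 24/5 = 24/5 + W²)
(-46 + 22)*K(-4 - 2, 2) = (-46 + 22)*(24/5 + (-4 - 2)²) = -24*(24/5 + (-6)²) = -24*(24/5 + 36) = -24*204/5 = -4896/5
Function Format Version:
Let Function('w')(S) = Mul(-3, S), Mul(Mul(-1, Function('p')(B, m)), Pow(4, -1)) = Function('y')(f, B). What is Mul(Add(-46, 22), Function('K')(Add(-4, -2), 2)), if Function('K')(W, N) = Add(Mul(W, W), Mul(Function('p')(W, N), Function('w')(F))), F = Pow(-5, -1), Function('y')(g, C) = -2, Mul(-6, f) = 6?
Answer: Rational(-4896, 5) ≈ -979.20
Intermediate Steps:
f = -1 (f = Mul(Rational(-1, 6), 6) = -1)
Function('p')(B, m) = 8 (Function('p')(B, m) = Mul(-4, -2) = 8)
F = Rational(-1, 5) ≈ -0.20000
Function('K')(W, N) = Add(Rational(24, 5), Pow(W, 2)) (Function('K')(W, N) = Add(Mul(W, W), Mul(8, Mul(-3, Rational(-1, 5)))) = Add(Pow(W, 2), Mul(8, Rational(3, 5))) = Add(Pow(W, 2), Rational(24, 5)) = Add(Rational(24, 5), Pow(W, 2)))
Mul(Add(-46, 22), Function('K')(Add(-4, -2), 2)) = Mul(Add(-46, 22), Add(Rational(24, 5), Pow(Add(-4, -2), 2))) = Mul(-24, Add(Rational(24, 5), Pow(-6, 2))) = Mul(-24, Add(Rational(24, 5), 36)) = Mul(-24, Rational(204, 5)) = Rational(-4896, 5)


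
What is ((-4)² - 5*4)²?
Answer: 16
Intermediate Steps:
((-4)² - 5*4)² = (16 - 20)² = (-4)² = 16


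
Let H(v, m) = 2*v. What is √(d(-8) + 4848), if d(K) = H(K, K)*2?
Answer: 4*√301 ≈ 69.397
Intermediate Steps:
d(K) = 4*K (d(K) = (2*K)*2 = 4*K)
√(d(-8) + 4848) = √(4*(-8) + 4848) = √(-32 + 4848) = √4816 = 4*√301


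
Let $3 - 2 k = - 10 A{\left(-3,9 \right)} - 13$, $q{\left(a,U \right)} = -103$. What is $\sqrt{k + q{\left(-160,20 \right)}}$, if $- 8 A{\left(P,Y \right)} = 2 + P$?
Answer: $\frac{i \sqrt{1510}}{4} \approx 9.7147 i$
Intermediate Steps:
$A{\left(P,Y \right)} = - \frac{1}{4} - \frac{P}{8}$ ($A{\left(P,Y \right)} = - \frac{2 + P}{8} = - \frac{1}{4} - \frac{P}{8}$)
$k = \frac{69}{8}$ ($k = \frac{3}{2} - \frac{- 10 \left(- \frac{1}{4} - - \frac{3}{8}\right) - 13}{2} = \frac{3}{2} - \frac{- 10 \left(- \frac{1}{4} + \frac{3}{8}\right) - 13}{2} = \frac{3}{2} - \frac{\left(-10\right) \frac{1}{8} - 13}{2} = \frac{3}{2} - \frac{- \frac{5}{4} - 13}{2} = \frac{3}{2} - - \frac{57}{8} = \frac{3}{2} + \frac{57}{8} = \frac{69}{8} \approx 8.625$)
$\sqrt{k + q{\left(-160,20 \right)}} = \sqrt{\frac{69}{8} - 103} = \sqrt{- \frac{755}{8}} = \frac{i \sqrt{1510}}{4}$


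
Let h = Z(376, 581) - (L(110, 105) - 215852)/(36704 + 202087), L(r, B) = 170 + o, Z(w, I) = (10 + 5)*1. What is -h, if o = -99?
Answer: -1265882/79597 ≈ -15.904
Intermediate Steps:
Z(w, I) = 15 (Z(w, I) = 15*1 = 15)
L(r, B) = 71 (L(r, B) = 170 - 99 = 71)
h = 1265882/79597 (h = 15 - (71 - 215852)/(36704 + 202087) = 15 - (-215781)/238791 = 15 - 1*(-71927/79597) = 15 + 71927/79597 = 1265882/79597 ≈ 15.904)
-h = -1*1265882/79597 = -1265882/79597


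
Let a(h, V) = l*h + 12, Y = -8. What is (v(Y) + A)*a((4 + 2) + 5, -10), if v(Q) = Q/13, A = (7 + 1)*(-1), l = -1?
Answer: -112/13 ≈ -8.6154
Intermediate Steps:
A = -8 (A = 8*(-1) = -8)
v(Q) = Q/13 (v(Q) = Q*(1/13) = Q/13)
a(h, V) = 12 - h (a(h, V) = -h + 12 = 12 - h)
(v(Y) + A)*a((4 + 2) + 5, -10) = ((1/13)*(-8) - 8)*(12 - ((4 + 2) + 5)) = (-8/13 - 8)*(12 - (6 + 5)) = -112*(12 - 1*11)/13 = -112*(12 - 11)/13 = -112/13*1 = -112/13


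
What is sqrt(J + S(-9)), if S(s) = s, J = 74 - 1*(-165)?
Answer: sqrt(230) ≈ 15.166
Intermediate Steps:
J = 239 (J = 74 + 165 = 239)
sqrt(J + S(-9)) = sqrt(239 - 9) = sqrt(230)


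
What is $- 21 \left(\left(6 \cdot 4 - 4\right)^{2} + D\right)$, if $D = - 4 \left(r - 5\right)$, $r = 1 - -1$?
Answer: $-8652$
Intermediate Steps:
$r = 2$ ($r = 1 + 1 = 2$)
$D = 12$ ($D = - 4 \left(2 - 5\right) = \left(-4\right) \left(-3\right) = 12$)
$- 21 \left(\left(6 \cdot 4 - 4\right)^{2} + D\right) = - 21 \left(\left(6 \cdot 4 - 4\right)^{2} + 12\right) = - 21 \left(\left(24 - 4\right)^{2} + 12\right) = - 21 \left(20^{2} + 12\right) = - 21 \left(400 + 12\right) = \left(-21\right) 412 = -8652$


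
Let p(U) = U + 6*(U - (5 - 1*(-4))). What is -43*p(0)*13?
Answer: 30186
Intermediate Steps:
p(U) = -54 + 7*U (p(U) = U + 6*(U - (5 + 4)) = U + 6*(U - 1*9) = U + 6*(U - 9) = U + 6*(-9 + U) = U + (-54 + 6*U) = -54 + 7*U)
-43*p(0)*13 = -43*(-54 + 7*0)*13 = -43*(-54 + 0)*13 = -43*(-54)*13 = 2322*13 = 30186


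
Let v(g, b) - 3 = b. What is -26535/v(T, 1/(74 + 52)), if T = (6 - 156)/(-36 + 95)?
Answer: -3343410/379 ≈ -8821.7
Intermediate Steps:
T = -150/59 ≈ -2.5424
v(g, b) = 3 + b
-26535/v(T, 1/(74 + 52)) = -26535/(3 + 1/(74 + 52)) = -26535/(3 + 1/126) = -26535/379/126 = -26535*126/379 = -3343410/379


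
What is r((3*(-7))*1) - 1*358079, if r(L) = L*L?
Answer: -357638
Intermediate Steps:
r(L) = L²
r((3*(-7))*1) - 1*358079 = ((3*(-7))*1)² - 1*358079 = (-21*1)² - 358079 = (-21)² - 358079 = 441 - 358079 = -357638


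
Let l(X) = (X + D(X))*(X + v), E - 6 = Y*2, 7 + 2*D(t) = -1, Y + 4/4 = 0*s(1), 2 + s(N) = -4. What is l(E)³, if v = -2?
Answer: 0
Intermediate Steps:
s(N) = -6 (s(N) = -2 - 4 = -6)
Y = -1 (Y = -1 + 0*(-6) = -1 + 0 = -1)
D(t) = -4 (D(t) = -7/2 + (½)*(-1) = -7/2 - ½ = -4)
E = 4 (E = 6 - 1*2 = 6 - 2 = 4)
l(X) = (-4 + X)*(-2 + X) (l(X) = (X - 4)*(X - 2) = (-4 + X)*(-2 + X))
l(E)³ = (8 + 4² - 6*4)³ = (8 + 16 - 24)³ = 0³ = 0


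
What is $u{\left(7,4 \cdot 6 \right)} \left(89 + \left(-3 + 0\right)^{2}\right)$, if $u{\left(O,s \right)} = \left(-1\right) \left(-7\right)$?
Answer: $686$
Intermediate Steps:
$u{\left(O,s \right)} = 7$
$u{\left(7,4 \cdot 6 \right)} \left(89 + \left(-3 + 0\right)^{2}\right) = 7 \left(89 + \left(-3 + 0\right)^{2}\right) = 7 \left(89 + \left(-3\right)^{2}\right) = 7 \left(89 + 9\right) = 7 \cdot 98 = 686$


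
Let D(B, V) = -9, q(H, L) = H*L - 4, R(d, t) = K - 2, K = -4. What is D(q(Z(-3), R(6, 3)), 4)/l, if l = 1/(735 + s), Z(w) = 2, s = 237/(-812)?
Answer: -5369247/812 ≈ -6612.4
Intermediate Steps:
s = -237/812 (s = 237*(-1/812) = -237/812 ≈ -0.29187)
R(d, t) = -6 (R(d, t) = -4 - 2 = -6)
q(H, L) = -4 + H*L
l = 812/596583 (l = 1/(735 - 237/812) = 1/(596583/812) = 812/596583 ≈ 0.0013611)
D(q(Z(-3), R(6, 3)), 4)/l = -9/812/596583 = -9*596583/812 = -5369247/812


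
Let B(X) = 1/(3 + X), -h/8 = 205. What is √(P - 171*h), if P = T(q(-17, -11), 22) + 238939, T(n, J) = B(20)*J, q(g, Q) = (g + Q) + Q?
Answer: √274751997/23 ≈ 720.68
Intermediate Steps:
h = -1640 (h = -8*205 = -1640)
q(g, Q) = g + 2*Q (q(g, Q) = (Q + g) + Q = g + 2*Q)
T(n, J) = J/23 (T(n, J) = J/(3 + 20) = J/23)
P = 5495619/23 (P = (1/23)*22 + 238939 = 22/23 + 238939 = 5495619/23 ≈ 2.3894e+5)
√(P - 171*h) = √(5495619/23 - 171*(-1640)) = √(5495619/23 + 280440) = √(11945739/23) = √274751997/23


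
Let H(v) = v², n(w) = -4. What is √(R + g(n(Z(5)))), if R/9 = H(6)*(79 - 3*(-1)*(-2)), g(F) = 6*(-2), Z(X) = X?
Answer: 2*√5910 ≈ 153.75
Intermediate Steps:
g(F) = -12
R = 23652 (R = 9*(6²*(79 - 3*(-1)*(-2))) = 9*(36*(79 + 3*(-2))) = 9*(36*(79 - 6)) = 9*(36*73) = 9*2628 = 23652)
√(R + g(n(Z(5)))) = √(23652 - 12) = √23640 = 2*√5910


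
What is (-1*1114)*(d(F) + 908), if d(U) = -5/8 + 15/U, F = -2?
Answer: -4009843/4 ≈ -1.0025e+6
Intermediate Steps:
d(U) = -5/8 + 15/U (d(U) = -5*⅛ + 15/U = -5/8 + 15/U)
(-1*1114)*(d(F) + 908) = (-1*1114)*((-5/8 + 15/(-2)) + 908) = -1114*((-5/8 + 15*(-½)) + 908) = -1114*((-5/8 - 15/2) + 908) = -1114*(-65/8 + 908) = -1114*7199/8 = -4009843/4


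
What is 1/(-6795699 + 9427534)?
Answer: 1/2631835 ≈ 3.7996e-7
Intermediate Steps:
1/(-6795699 + 9427534) = 1/2631835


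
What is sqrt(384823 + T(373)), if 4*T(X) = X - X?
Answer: sqrt(384823) ≈ 620.34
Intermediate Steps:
T(X) = 0 (T(X) = (X - X)/4 = (1/4)*0 = 0)
sqrt(384823 + T(373)) = sqrt(384823 + 0) = sqrt(384823)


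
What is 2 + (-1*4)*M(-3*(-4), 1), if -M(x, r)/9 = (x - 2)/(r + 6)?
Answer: 374/7 ≈ 53.429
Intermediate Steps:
M(x, r) = -9*(-2 + x)/(6 + r) (M(x, r) = -9*(x - 2)/(r + 6) = -9*(-2 + x)/(6 + r))
2 + (-1*4)*M(-3*(-4), 1) = 2 + (-1*4)*(9*(2 - (-3)*(-4))/(6 + 1)) = 2 - 36*(2 - 1*12)/7 = 2 - 36*(2 - 12)/7 = 2 - 36*(-10)/7 = 2 - 4*(-90/7) = 2 + 360/7 = 374/7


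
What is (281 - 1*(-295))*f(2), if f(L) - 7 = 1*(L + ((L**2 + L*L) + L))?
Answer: 10944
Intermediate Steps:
f(L) = 7 + 2*L + 2*L**2 (f(L) = 7 + 1*(L + ((L**2 + L*L) + L)) = 7 + 1*(L + ((L**2 + L**2) + L)) = 7 + 1*(L + (2*L**2 + L)) = 7 + 1*(L + (L + 2*L**2)) = 7 + 1*(2*L + 2*L**2) = 7 + (2*L + 2*L**2) = 7 + 2*L + 2*L**2)
(281 - 1*(-295))*f(2) = (281 - 1*(-295))*(7 + 2*2 + 2*2**2) = (281 + 295)*(7 + 4 + 2*4) = 576*(7 + 4 + 8) = 576*19 = 10944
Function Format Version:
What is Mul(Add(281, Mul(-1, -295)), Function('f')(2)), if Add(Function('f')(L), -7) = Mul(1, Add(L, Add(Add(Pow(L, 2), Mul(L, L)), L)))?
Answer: 10944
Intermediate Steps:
Function('f')(L) = Add(7, Mul(2, L), Mul(2, Pow(L, 2))) (Function('f')(L) = Add(7, Mul(1, Add(L, Add(Add(Pow(L, 2), Mul(L, L)), L)))) = Add(7, Mul(1, Add(L, Add(Add(Pow(L, 2), Pow(L, 2)), L)))) = Add(7, Mul(1, Add(L, Add(Mul(2, Pow(L, 2)), L)))) = Add(7, Mul(1, Add(L, Add(L, Mul(2, Pow(L, 2)))))) = Add(7, Mul(1, Add(Mul(2, L), Mul(2, Pow(L, 2))))) = Add(7, Add(Mul(2, L), Mul(2, Pow(L, 2)))) = Add(7, Mul(2, L), Mul(2, Pow(L, 2))))
Mul(Add(281, Mul(-1, -295)), Function('f')(2)) = Mul(Add(281, Mul(-1, -295)), Add(7, Mul(2, 2), Mul(2, Pow(2, 2)))) = Mul(Add(281, 295), Add(7, 4, Mul(2, 4))) = Mul(576, Add(7, 4, 8)) = Mul(576, 19) = 10944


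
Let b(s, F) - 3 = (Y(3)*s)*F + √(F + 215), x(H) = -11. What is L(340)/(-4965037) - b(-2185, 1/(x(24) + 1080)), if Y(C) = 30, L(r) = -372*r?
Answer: 18215912283/312213209 - 2*√61423671/1069 ≈ 43.682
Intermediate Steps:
b(s, F) = 3 + √(215 + F) + 30*F*s (b(s, F) = 3 + ((30*s)*F + √(F + 215)) = 3 + (30*F*s + √(215 + F)) = 3 + (√(215 + F) + 30*F*s) = 3 + √(215 + F) + 30*F*s)
L(340)/(-4965037) - b(-2185, 1/(x(24) + 1080)) = -372*340/(-4965037) - (3 + √(215 + 1/(-11 + 1080)) + 30*(-2185)/(-11 + 1080)) = -126480*(-1/4965037) - (3 + √(215 + 1/1069) + 30*(-2185)/1069) = 7440/292061 - (3 + √(215 + 1/1069) + 30*(1/1069)*(-2185)) = 7440/292061 - (3 + √(229836/1069) - 65550/1069) = 7440/292061 - (3 + 2*√61423671/1069 - 65550/1069) = 7440/292061 - (-62343/1069 + 2*√61423671/1069) = 7440/292061 + (62343/1069 - 2*√61423671/1069) = 18215912283/312213209 - 2*√61423671/1069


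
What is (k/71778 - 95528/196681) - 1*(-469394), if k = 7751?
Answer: 6626602886621939/14117368818 ≈ 4.6939e+5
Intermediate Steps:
(k/71778 - 95528/196681) - 1*(-469394) = (7751/71778 - 95528/196681) - 1*(-469394) = (7751*(1/71778) - 95528*1/196681) + 469394 = (7751/71778 - 95528/196681) + 469394 = -5332334353/14117368818 + 469394 = 6626602886621939/14117368818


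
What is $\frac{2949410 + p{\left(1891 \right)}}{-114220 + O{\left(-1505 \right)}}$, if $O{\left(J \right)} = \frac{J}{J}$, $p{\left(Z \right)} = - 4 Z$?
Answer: $- \frac{2941846}{114219} \approx -25.756$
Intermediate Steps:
$O{\left(J \right)} = 1$
$\frac{2949410 + p{\left(1891 \right)}}{-114220 + O{\left(-1505 \right)}} = \frac{2949410 - 7564}{-114220 + 1} = \frac{2949410 - 7564}{-114219} = 2941846 \left(- \frac{1}{114219}\right) = - \frac{2941846}{114219}$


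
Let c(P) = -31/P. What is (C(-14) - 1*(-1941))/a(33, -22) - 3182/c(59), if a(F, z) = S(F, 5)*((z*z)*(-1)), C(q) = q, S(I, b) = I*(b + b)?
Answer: 29985453623/4951320 ≈ 6056.1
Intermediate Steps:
S(I, b) = 2*I*b (S(I, b) = I*(2*b) = 2*I*b)
a(F, z) = -10*F*z² (a(F, z) = (2*F*5)*((z*z)*(-1)) = (10*F)*(z²*(-1)) = (10*F)*(-z²) = -10*F*z²)
(C(-14) - 1*(-1941))/a(33, -22) - 3182/c(59) = (-14 - 1*(-1941))/((-10*33*(-22)²)) - 3182/((-31/59)) = (-14 + 1941)/((-10*33*484)) - 3182/((-31*1/59)) = 1927/(-159720) - 3182/(-31/59) = 1927*(-1/159720) - 3182*(-59/31) = -1927/159720 + 187738/31 = 29985453623/4951320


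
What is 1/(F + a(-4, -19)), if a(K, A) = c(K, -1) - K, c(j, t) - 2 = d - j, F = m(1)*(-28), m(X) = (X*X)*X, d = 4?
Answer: -1/14 ≈ -0.071429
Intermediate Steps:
m(X) = X³ (m(X) = X²*X = X³)
F = -28 (F = 1³*(-28) = 1*(-28) = -28)
c(j, t) = 6 - j (c(j, t) = 2 + (4 - j) = 6 - j)
a(K, A) = 6 - 2*K (a(K, A) = (6 - K) - K = 6 - 2*K)
1/(F + a(-4, -19)) = 1/(-28 + (6 - 2*(-4))) = 1/(-28 + (6 + 8)) = 1/(-28 + 14) = 1/(-14) = -1/14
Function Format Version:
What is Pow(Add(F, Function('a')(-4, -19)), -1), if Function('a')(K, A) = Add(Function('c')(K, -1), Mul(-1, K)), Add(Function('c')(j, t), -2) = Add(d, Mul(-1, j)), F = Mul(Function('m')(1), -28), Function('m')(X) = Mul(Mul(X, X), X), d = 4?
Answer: Rational(-1, 14) ≈ -0.071429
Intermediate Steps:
Function('m')(X) = Pow(X, 3) (Function('m')(X) = Mul(Pow(X, 2), X) = Pow(X, 3))
F = -28 (F = Mul(Pow(1, 3), -28) = Mul(1, -28) = -28)
Function('c')(j, t) = Add(6, Mul(-1, j)) (Function('c')(j, t) = Add(2, Add(4, Mul(-1, j))) = Add(6, Mul(-1, j)))
Function('a')(K, A) = Add(6, Mul(-2, K)) (Function('a')(K, A) = Add(Add(6, Mul(-1, K)), Mul(-1, K)) = Add(6, Mul(-2, K)))
Pow(Add(F, Function('a')(-4, -19)), -1) = Pow(Add(-28, Add(6, Mul(-2, -4))), -1) = Pow(Add(-28, Add(6, 8)), -1) = Pow(Add(-28, 14), -1) = Pow(-14, -1) = Rational(-1, 14)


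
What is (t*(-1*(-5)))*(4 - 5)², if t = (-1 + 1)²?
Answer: 0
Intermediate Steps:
t = 0 (t = 0² = 0)
(t*(-1*(-5)))*(4 - 5)² = (0*(-1*(-5)))*(4 - 5)² = (0*5)*(-1)² = 0*1 = 0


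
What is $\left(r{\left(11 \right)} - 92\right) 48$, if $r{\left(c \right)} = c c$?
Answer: $1392$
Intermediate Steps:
$r{\left(c \right)} = c^{2}$
$\left(r{\left(11 \right)} - 92\right) 48 = \left(11^{2} - 92\right) 48 = \left(121 - 92\right) 48 = 29 \cdot 48 = 1392$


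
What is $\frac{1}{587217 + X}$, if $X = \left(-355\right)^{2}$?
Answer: $\frac{1}{713242} \approx 1.402 \cdot 10^{-6}$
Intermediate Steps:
$X = 126025$
$\frac{1}{587217 + X} = \frac{1}{587217 + 126025} = \frac{1}{713242}$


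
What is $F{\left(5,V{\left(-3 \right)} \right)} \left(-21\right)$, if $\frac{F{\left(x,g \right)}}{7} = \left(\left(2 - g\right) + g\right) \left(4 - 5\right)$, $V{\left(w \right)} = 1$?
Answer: $294$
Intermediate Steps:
$F{\left(x,g \right)} = -14$ ($F{\left(x,g \right)} = 7 \left(\left(2 - g\right) + g\right) \left(4 - 5\right) = 7 \cdot 2 \left(-1\right) = 7 \left(-2\right) = -14$)
$F{\left(5,V{\left(-3 \right)} \right)} \left(-21\right) = \left(-14\right) \left(-21\right) = 294$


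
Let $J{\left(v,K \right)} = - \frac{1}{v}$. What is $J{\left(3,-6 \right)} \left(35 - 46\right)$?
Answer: $\frac{11}{3} \approx 3.6667$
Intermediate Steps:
$J{\left(3,-6 \right)} \left(35 - 46\right) = - \frac{1}{3} \left(35 - 46\right) = \left(-1\right) \frac{1}{3} \left(-11\right) = \left(- \frac{1}{3}\right) \left(-11\right) = \frac{11}{3}$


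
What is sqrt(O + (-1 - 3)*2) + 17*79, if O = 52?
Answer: 1343 + 2*sqrt(11) ≈ 1349.6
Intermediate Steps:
sqrt(O + (-1 - 3)*2) + 17*79 = sqrt(52 + (-1 - 3)*2) + 17*79 = sqrt(52 - 4*2) + 1343 = sqrt(52 - 8) + 1343 = sqrt(44) + 1343 = 2*sqrt(11) + 1343 = 1343 + 2*sqrt(11)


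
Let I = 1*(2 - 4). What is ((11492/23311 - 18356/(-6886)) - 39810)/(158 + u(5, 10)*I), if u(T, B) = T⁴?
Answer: 798722011954/21910918029 ≈ 36.453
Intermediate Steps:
I = -2 (I = 1*(-2) = -2)
((11492/23311 - 18356/(-6886)) - 39810)/(158 + u(5, 10)*I) = ((11492/23311 - 18356/(-6886)) - 39810)/(158 + 5⁴*(-2)) = ((11492*(1/23311) - 18356*(-1/6886)) - 39810)/(158 + 625*(-2)) = ((11492/23311 + 9178/3443) - 39810)/(158 - 1250) = (253515314/80259773 - 39810)/(-1092) = -3194888047816/80259773*(-1/1092) = 798722011954/21910918029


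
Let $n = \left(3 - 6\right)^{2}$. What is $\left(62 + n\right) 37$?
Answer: $2627$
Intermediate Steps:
$n = 9$ ($n = \left(-3\right)^{2} = 9$)
$\left(62 + n\right) 37 = \left(62 + 9\right) 37 = 71 \cdot 37 = 2627$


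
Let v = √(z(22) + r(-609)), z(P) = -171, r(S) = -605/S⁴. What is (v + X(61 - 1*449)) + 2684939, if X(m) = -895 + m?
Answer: 2683656 + 2*I*√5880378616034/370881 ≈ 2.6837e+6 + 13.077*I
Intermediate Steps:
r(S) = -605/S⁴
v = 2*I*√5880378616034/370881 (v = √(-171 - 605/(-609)⁴) = √(-171 - 605*1/137552716161) = √(-171 - 605/137552716161) = √(-23521514464136/137552716161) = 2*I*√5880378616034/370881 ≈ 13.077*I)
(v + X(61 - 1*449)) + 2684939 = (2*I*√5880378616034/370881 + (-895 + (61 - 1*449))) + 2684939 = (2*I*√5880378616034/370881 + (-895 + (61 - 449))) + 2684939 = (2*I*√5880378616034/370881 + (-895 - 388)) + 2684939 = (2*I*√5880378616034/370881 - 1283) + 2684939 = (-1283 + 2*I*√5880378616034/370881) + 2684939 = 2683656 + 2*I*√5880378616034/370881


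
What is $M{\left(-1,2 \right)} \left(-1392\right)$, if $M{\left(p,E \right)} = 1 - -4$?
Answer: $-6960$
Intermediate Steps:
$M{\left(p,E \right)} = 5$ ($M{\left(p,E \right)} = 1 + 4 = 5$)
$M{\left(-1,2 \right)} \left(-1392\right) = 5 \left(-1392\right) = -6960$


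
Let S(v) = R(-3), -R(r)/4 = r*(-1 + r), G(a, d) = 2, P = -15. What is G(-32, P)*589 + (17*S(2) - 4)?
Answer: 358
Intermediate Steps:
R(r) = -4*r*(-1 + r)
S(v) = -48 (S(v) = 4*(-3)*(1 - 1*(-3)) = 4*(-3)*(1 + 3) = 4*(-3)*4 = -48)
G(-32, P)*589 + (17*S(2) - 4) = 2*589 + (17*(-48) - 4) = 1178 + (-816 - 4) = 1178 - 820 = 358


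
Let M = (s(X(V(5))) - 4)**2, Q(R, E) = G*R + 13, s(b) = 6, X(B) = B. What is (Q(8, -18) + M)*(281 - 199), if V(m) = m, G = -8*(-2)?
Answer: 11890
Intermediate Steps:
G = 16
Q(R, E) = 13 + 16*R (Q(R, E) = 16*R + 13 = 13 + 16*R)
M = 4 (M = (6 - 4)**2 = 2**2 = 4)
(Q(8, -18) + M)*(281 - 199) = ((13 + 16*8) + 4)*(281 - 199) = ((13 + 128) + 4)*82 = (141 + 4)*82 = 145*82 = 11890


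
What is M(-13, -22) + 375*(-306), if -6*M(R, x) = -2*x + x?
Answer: -344261/3 ≈ -1.1475e+5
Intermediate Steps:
M(R, x) = x/6 (M(R, x) = -(-2*x + x)/6 = -(-1)*x/6 = x/6)
M(-13, -22) + 375*(-306) = (⅙)*(-22) + 375*(-306) = -11/3 - 114750 = -344261/3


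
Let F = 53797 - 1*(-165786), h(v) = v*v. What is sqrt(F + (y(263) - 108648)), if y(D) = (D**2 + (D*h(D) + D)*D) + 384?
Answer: sqrt(4784600218) ≈ 69171.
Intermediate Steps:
h(v) = v**2
y(D) = 384 + D**2 + D*(D + D**3) (y(D) = (D**2 + (D*D**2 + D)*D) + 384 = (D**2 + (D**3 + D)*D) + 384 = (D**2 + (D + D**3)*D) + 384 = (D**2 + D*(D + D**3)) + 384 = 384 + D**2 + D*(D + D**3))
F = 219583 (F = 53797 + 165786 = 219583)
sqrt(F + (y(263) - 108648)) = sqrt(219583 + ((384 + 263**4 + 2*263**2) - 108648)) = sqrt(219583 + ((384 + 4784350561 + 2*69169) - 108648)) = sqrt(219583 + ((384 + 4784350561 + 138338) - 108648)) = sqrt(219583 + (4784489283 - 108648)) = sqrt(219583 + 4784380635) = sqrt(4784600218)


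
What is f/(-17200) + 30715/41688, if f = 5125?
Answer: 1573235/3585168 ≈ 0.43882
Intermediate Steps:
f/(-17200) + 30715/41688 = 5125/(-17200) + 30715/41688 = 5125*(-1/17200) + 30715*(1/41688) = -205/688 + 30715/41688 = 1573235/3585168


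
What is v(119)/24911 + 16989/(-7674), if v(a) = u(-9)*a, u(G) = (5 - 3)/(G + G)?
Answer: -1269943339/573501042 ≈ -2.2144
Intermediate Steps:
u(G) = 1/G (u(G) = 2/((2*G)) = 2*(1/(2*G)) = 1/G)
v(a) = -a/9 (v(a) = a/(-9) = -a/9)
v(119)/24911 + 16989/(-7674) = -⅑*119/24911 + 16989/(-7674) = -119/9*1/24911 + 16989*(-1/7674) = -119/224199 - 5663/2558 = -1269943339/573501042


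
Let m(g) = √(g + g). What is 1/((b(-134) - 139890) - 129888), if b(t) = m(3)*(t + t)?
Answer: -44963/12129956390 + 67*√6/18194934585 ≈ -3.6978e-6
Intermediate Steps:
m(g) = √2*√g (m(g) = √(2*g) = √2*√g)
b(t) = 2*t*√6 (b(t) = (√2*√3)*(t + t) = √6*(2*t) = 2*t*√6)
1/((b(-134) - 139890) - 129888) = 1/((2*(-134)*√6 - 139890) - 129888) = 1/((-268*√6 - 139890) - 129888) = 1/((-139890 - 268*√6) - 129888) = 1/(-269778 - 268*√6)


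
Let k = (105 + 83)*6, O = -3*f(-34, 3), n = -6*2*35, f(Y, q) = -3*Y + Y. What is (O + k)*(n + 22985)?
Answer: 20850060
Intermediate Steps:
f(Y, q) = -2*Y
n = -420 (n = -12*35 = -420)
O = -204 (O = -(-6)*(-34) = -3*68 = -204)
k = 1128 (k = 188*6 = 1128)
(O + k)*(n + 22985) = (-204 + 1128)*(-420 + 22985) = 924*22565 = 20850060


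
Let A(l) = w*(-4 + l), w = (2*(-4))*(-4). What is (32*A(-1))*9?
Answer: -46080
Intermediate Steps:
w = 32 (w = -8*(-4) = 32)
A(l) = -128 + 32*l (A(l) = 32*(-4 + l) = -128 + 32*l)
(32*A(-1))*9 = (32*(-128 + 32*(-1)))*9 = (32*(-128 - 32))*9 = (32*(-160))*9 = -5120*9 = -46080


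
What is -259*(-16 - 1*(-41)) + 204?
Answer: -6271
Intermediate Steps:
-259*(-16 - 1*(-41)) + 204 = -259*(-16 + 41) + 204 = -259*25 + 204 = -6475 + 204 = -6271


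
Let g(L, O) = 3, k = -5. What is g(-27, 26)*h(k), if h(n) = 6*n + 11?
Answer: -57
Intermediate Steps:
h(n) = 11 + 6*n
g(-27, 26)*h(k) = 3*(11 + 6*(-5)) = 3*(11 - 30) = 3*(-19) = -57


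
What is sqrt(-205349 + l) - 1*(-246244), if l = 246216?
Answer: 246244 + sqrt(40867) ≈ 2.4645e+5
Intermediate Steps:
sqrt(-205349 + l) - 1*(-246244) = sqrt(-205349 + 246216) - 1*(-246244) = sqrt(40867) + 246244 = 246244 + sqrt(40867)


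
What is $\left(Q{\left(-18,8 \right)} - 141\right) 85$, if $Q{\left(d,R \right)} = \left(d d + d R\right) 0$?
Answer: $-11985$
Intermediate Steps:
$Q{\left(d,R \right)} = 0$ ($Q{\left(d,R \right)} = \left(d^{2} + R d\right) 0 = 0$)
$\left(Q{\left(-18,8 \right)} - 141\right) 85 = \left(0 - 141\right) 85 = \left(-141\right) 85 = -11985$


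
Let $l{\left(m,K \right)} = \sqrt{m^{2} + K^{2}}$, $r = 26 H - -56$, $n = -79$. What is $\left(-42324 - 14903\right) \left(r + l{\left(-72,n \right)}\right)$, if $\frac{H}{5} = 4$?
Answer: $-32962752 - 286135 \sqrt{457} \approx -3.908 \cdot 10^{7}$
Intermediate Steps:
$H = 20$ ($H = 5 \cdot 4 = 20$)
$r = 576$ ($r = 26 \cdot 20 - -56 = 520 + 56 = 576$)
$l{\left(m,K \right)} = \sqrt{K^{2} + m^{2}}$
$\left(-42324 - 14903\right) \left(r + l{\left(-72,n \right)}\right) = \left(-42324 - 14903\right) \left(576 + \sqrt{\left(-79\right)^{2} + \left(-72\right)^{2}}\right) = - 57227 \left(576 + \sqrt{6241 + 5184}\right) = - 57227 \left(576 + \sqrt{11425}\right) = - 57227 \left(576 + 5 \sqrt{457}\right) = -32962752 - 286135 \sqrt{457}$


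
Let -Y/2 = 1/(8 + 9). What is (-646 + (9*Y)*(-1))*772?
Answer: -8464208/17 ≈ -4.9789e+5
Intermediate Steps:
Y = -2/17 (Y = -2/(8 + 9) = -2/17 ≈ -0.11765)
(-646 + (9*Y)*(-1))*772 = (-646 + (9*(-2/17))*(-1))*772 = (-646 - 18/17*(-1))*772 = (-646 + 18/17)*772 = -10964/17*772 = -8464208/17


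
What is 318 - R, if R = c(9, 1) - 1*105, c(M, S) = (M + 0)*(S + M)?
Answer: 333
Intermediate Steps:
c(M, S) = M*(M + S)
R = -15 (R = 9*(9 + 1) - 1*105 = 9*10 - 105 = 90 - 105 = -15)
318 - R = 318 - 1*(-15) = 318 + 15 = 333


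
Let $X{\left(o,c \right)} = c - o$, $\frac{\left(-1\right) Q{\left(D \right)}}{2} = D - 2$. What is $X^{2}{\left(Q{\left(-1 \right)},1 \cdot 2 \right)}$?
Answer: $16$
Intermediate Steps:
$Q{\left(D \right)} = 4 - 2 D$ ($Q{\left(D \right)} = - 2 \left(D - 2\right) = - 2 \left(-2 + D\right) = 4 - 2 D$)
$X^{2}{\left(Q{\left(-1 \right)},1 \cdot 2 \right)} = \left(1 \cdot 2 - \left(4 - -2\right)\right)^{2} = \left(2 - \left(4 + 2\right)\right)^{2} = \left(2 - 6\right)^{2} = \left(-4\right)^{2} = 16$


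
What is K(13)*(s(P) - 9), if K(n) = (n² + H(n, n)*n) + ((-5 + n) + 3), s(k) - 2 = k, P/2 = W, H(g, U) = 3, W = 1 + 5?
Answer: 1095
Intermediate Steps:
W = 6
P = 12 (P = 2*6 = 12)
s(k) = 2 + k
K(n) = -2 + n² + 4*n (K(n) = (n² + 3*n) + ((-5 + n) + 3) = (n² + 3*n) + (-2 + n) = -2 + n² + 4*n)
K(13)*(s(P) - 9) = (-2 + 13² + 4*13)*((2 + 12) - 9) = (-2 + 169 + 52)*(14 - 9) = 219*5 = 1095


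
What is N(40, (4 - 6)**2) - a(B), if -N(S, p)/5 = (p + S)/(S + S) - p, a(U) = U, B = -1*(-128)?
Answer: -443/4 ≈ -110.75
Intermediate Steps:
B = 128
N(S, p) = 5*p - 5*(S + p)/(2*S) (N(S, p) = -5*((p + S)/(S + S) - p) = -5*((S + p)/((2*S)) - p) = -5*((S + p)*(1/(2*S)) - p) = -5*((S + p)/(2*S) - p) = -5*(-p + (S + p)/(2*S)) = 5*p - 5*(S + p)/(2*S))
N(40, (4 - 6)**2) - a(B) = (-5/2 + 5*(4 - 6)**2 - 5/2*(4 - 6)**2/40) - 1*128 = (-5/2 + 5*(-2)**2 - 5/2*(-2)**2*1/40) - 128 = (-5/2 + 5*4 - 5/2*4*1/40) - 128 = (-5/2 + 20 - 1/4) - 128 = 69/4 - 128 = -443/4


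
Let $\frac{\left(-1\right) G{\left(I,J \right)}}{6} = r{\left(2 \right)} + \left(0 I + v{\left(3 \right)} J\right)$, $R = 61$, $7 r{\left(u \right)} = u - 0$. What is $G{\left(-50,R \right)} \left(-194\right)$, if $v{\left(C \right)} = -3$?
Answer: $- \frac{1488756}{7} \approx -2.1268 \cdot 10^{5}$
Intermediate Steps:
$r{\left(u \right)} = \frac{u}{7}$ ($r{\left(u \right)} = \frac{u - 0}{7} = \frac{u + 0}{7} = \frac{u}{7}$)
$G{\left(I,J \right)} = - \frac{12}{7} + 18 J$ ($G{\left(I,J \right)} = - 6 \left(\frac{1}{7} \cdot 2 + \left(0 I - 3 J\right)\right) = - 6 \left(\frac{2}{7} + \left(0 - 3 J\right)\right) = - 6 \left(\frac{2}{7} - 3 J\right) = - \frac{12}{7} + 18 J$)
$G{\left(-50,R \right)} \left(-194\right) = \left(- \frac{12}{7} + 18 \cdot 61\right) \left(-194\right) = \left(- \frac{12}{7} + 1098\right) \left(-194\right) = \frac{7674}{7} \left(-194\right) = - \frac{1488756}{7}$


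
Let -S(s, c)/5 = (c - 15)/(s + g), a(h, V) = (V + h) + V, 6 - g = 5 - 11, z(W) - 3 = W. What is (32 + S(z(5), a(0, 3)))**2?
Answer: 18769/16 ≈ 1173.1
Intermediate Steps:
z(W) = 3 + W
g = 12 (g = 6 - (5 - 11) = 6 - 1*(-6) = 6 + 6 = 12)
a(h, V) = h + 2*V
S(s, c) = -5*(-15 + c)/(12 + s) (S(s, c) = -5*(c - 15)/(s + 12) = -5*(-15 + c)/(12 + s))
(32 + S(z(5), a(0, 3)))**2 = (32 + 5*(15 - (0 + 2*3))/(12 + (3 + 5)))**2 = (32 + 5*(15 - (0 + 6))/(12 + 8))**2 = (32 + 5*(15 - 1*6)/20)**2 = (32 + 5*(1/20)*(15 - 6))**2 = (32 + 5*(1/20)*9)**2 = (32 + 9/4)**2 = (137/4)**2 = 18769/16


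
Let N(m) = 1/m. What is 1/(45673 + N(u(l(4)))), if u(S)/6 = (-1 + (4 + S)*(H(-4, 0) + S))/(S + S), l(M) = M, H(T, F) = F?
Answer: 93/4247593 ≈ 2.1895e-5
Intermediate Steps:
u(S) = 3*(-1 + S*(4 + S))/S (u(S) = 6*((-1 + (4 + S)*(0 + S))/(S + S)) = 6*((-1 + (4 + S)*S)/((2*S))) = 6*((-1 + S*(4 + S))*(1/(2*S))) = 6*((-1 + S*(4 + S))/(2*S)) = 3*(-1 + S*(4 + S))/S)
1/(45673 + N(u(l(4)))) = 1/(45673 + 1/(12 - 3/4 + 3*4)) = 1/(45673 + 1/(12 - 3*¼ + 12)) = 1/(45673 + 1/(12 - ¾ + 12)) = 1/(45673 + 1/(93/4)) = 1/(45673 + 4/93) = 1/(4247593/93) = 93/4247593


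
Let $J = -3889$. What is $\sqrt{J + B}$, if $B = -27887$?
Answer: $4 i \sqrt{1986} \approx 178.26 i$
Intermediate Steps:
$\sqrt{J + B} = \sqrt{-3889 - 27887} = \sqrt{-31776} = 4 i \sqrt{1986}$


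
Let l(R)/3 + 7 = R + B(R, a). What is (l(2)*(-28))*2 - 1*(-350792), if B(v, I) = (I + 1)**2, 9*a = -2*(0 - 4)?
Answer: 9477880/27 ≈ 3.5103e+5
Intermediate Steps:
a = 8/9 (a = (-2*(0 - 4))/9 = (-2*(-4))/9 = (1/9)*8 = 8/9 ≈ 0.88889)
B(v, I) = (1 + I)**2
l(R) = -278/27 + 3*R (l(R) = -21 + 3*(R + (1 + 8/9)**2) = -21 + 3*(R + (17/9)**2) = -21 + 3*(R + 289/81) = -21 + 3*(289/81 + R) = -21 + (289/27 + 3*R) = -278/27 + 3*R)
(l(2)*(-28))*2 - 1*(-350792) = ((-278/27 + 3*2)*(-28))*2 - 1*(-350792) = ((-278/27 + 6)*(-28))*2 + 350792 = -116/27*(-28)*2 + 350792 = (3248/27)*2 + 350792 = 6496/27 + 350792 = 9477880/27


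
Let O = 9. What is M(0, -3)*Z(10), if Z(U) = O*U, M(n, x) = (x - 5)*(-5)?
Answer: 3600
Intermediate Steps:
M(n, x) = 25 - 5*x (M(n, x) = (-5 + x)*(-5) = 25 - 5*x)
Z(U) = 9*U
M(0, -3)*Z(10) = (25 - 5*(-3))*(9*10) = (25 + 15)*90 = 40*90 = 3600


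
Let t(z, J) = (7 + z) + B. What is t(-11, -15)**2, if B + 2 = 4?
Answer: 4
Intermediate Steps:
B = 2 (B = -2 + 4 = 2)
t(z, J) = 9 + z (t(z, J) = (7 + z) + 2 = 9 + z)
t(-11, -15)**2 = (9 - 11)**2 = (-2)**2 = 4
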